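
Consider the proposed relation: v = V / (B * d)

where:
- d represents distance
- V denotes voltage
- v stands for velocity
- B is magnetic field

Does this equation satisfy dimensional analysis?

Yes

d (distance) has dimensions [L].
V (voltage) has dimensions [I^-1 L^2 M T^-3].
v (velocity) has dimensions [L T^-1].
B (magnetic field) has dimensions [I^-1 M T^-2].

Left side: [L T^-1]
Right side: [L T^-1]

Both sides have the same dimensions, so the equation is dimensionally consistent.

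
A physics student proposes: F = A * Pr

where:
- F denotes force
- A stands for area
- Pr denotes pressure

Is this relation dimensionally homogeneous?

Yes

F (force) has dimensions [L M T^-2].
A (area) has dimensions [L^2].
Pr (pressure) has dimensions [L^-1 M T^-2].

Left side: [L M T^-2]
Right side: [L M T^-2]

Both sides have the same dimensions, so the equation is dimensionally consistent.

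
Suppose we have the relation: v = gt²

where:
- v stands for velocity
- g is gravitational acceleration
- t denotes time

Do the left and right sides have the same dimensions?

No

v (velocity) has dimensions [L T^-1].
g (gravitational acceleration) has dimensions [L T^-2].
t (time) has dimensions [T].

Left side: [L T^-1]
Right side: [L]

The two sides have different dimensions, so the equation is NOT dimensionally consistent.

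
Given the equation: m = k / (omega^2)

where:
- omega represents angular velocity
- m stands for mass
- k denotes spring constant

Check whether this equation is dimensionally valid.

Yes

omega (angular velocity) has dimensions [T^-1].
m (mass) has dimensions [M].
k (spring constant) has dimensions [M T^-2].

Left side: [M]
Right side: [M]

Both sides have the same dimensions, so the equation is dimensionally consistent.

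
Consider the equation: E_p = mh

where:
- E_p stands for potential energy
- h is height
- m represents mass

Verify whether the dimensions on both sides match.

No

E_p (potential energy) has dimensions [L^2 M T^-2].
h (height) has dimensions [L].
m (mass) has dimensions [M].

Left side: [L^2 M T^-2]
Right side: [L M]

The two sides have different dimensions, so the equation is NOT dimensionally consistent.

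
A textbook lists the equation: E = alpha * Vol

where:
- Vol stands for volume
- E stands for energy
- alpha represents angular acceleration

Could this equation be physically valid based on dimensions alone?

No

Vol (volume) has dimensions [L^3].
E (energy) has dimensions [L^2 M T^-2].
alpha (angular acceleration) has dimensions [T^-2].

Left side: [L^2 M T^-2]
Right side: [L^3 T^-2]

The two sides have different dimensions, so the equation is NOT dimensionally consistent.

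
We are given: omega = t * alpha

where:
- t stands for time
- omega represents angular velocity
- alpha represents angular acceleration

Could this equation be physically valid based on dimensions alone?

Yes

t (time) has dimensions [T].
omega (angular velocity) has dimensions [T^-1].
alpha (angular acceleration) has dimensions [T^-2].

Left side: [T^-1]
Right side: [T^-1]

Both sides have the same dimensions, so the equation is dimensionally consistent.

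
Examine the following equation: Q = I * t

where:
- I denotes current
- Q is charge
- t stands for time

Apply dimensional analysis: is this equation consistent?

Yes

I (current) has dimensions [I].
Q (charge) has dimensions [I T].
t (time) has dimensions [T].

Left side: [I T]
Right side: [I T]

Both sides have the same dimensions, so the equation is dimensionally consistent.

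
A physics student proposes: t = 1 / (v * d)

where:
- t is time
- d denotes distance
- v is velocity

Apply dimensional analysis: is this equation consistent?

No

t (time) has dimensions [T].
d (distance) has dimensions [L].
v (velocity) has dimensions [L T^-1].

Left side: [T]
Right side: [L^-2 T]

The two sides have different dimensions, so the equation is NOT dimensionally consistent.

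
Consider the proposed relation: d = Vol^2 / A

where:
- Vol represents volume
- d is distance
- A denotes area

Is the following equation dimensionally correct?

No

Vol (volume) has dimensions [L^3].
d (distance) has dimensions [L].
A (area) has dimensions [L^2].

Left side: [L]
Right side: [L^4]

The two sides have different dimensions, so the equation is NOT dimensionally consistent.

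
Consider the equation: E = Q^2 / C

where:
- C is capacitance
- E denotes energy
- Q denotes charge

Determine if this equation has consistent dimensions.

Yes

C (capacitance) has dimensions [I^2 L^-2 M^-1 T^4].
E (energy) has dimensions [L^2 M T^-2].
Q (charge) has dimensions [I T].

Left side: [L^2 M T^-2]
Right side: [L^2 M T^-2]

Both sides have the same dimensions, so the equation is dimensionally consistent.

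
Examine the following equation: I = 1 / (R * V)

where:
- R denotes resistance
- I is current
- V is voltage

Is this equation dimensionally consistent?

No

R (resistance) has dimensions [I^-2 L^2 M T^-3].
I (current) has dimensions [I].
V (voltage) has dimensions [I^-1 L^2 M T^-3].

Left side: [I]
Right side: [I^3 L^-4 M^-2 T^6]

The two sides have different dimensions, so the equation is NOT dimensionally consistent.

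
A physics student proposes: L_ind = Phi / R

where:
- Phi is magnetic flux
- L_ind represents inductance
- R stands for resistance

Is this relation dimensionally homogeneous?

No

Phi (magnetic flux) has dimensions [I^-1 L^2 M T^-2].
L_ind (inductance) has dimensions [I^-2 L^2 M T^-2].
R (resistance) has dimensions [I^-2 L^2 M T^-3].

Left side: [I^-2 L^2 M T^-2]
Right side: [I T]

The two sides have different dimensions, so the equation is NOT dimensionally consistent.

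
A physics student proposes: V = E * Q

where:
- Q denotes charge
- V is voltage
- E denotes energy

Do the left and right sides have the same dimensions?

No

Q (charge) has dimensions [I T].
V (voltage) has dimensions [I^-1 L^2 M T^-3].
E (energy) has dimensions [L^2 M T^-2].

Left side: [I^-1 L^2 M T^-3]
Right side: [I L^2 M T^-1]

The two sides have different dimensions, so the equation is NOT dimensionally consistent.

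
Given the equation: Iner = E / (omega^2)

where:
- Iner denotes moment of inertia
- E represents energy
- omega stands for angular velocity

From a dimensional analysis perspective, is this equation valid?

Yes

Iner (moment of inertia) has dimensions [L^2 M].
E (energy) has dimensions [L^2 M T^-2].
omega (angular velocity) has dimensions [T^-1].

Left side: [L^2 M]
Right side: [L^2 M]

Both sides have the same dimensions, so the equation is dimensionally consistent.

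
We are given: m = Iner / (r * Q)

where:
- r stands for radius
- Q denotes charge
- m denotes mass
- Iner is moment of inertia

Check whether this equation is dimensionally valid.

No

r (radius) has dimensions [L].
Q (charge) has dimensions [I T].
m (mass) has dimensions [M].
Iner (moment of inertia) has dimensions [L^2 M].

Left side: [M]
Right side: [I^-1 L M T^-1]

The two sides have different dimensions, so the equation is NOT dimensionally consistent.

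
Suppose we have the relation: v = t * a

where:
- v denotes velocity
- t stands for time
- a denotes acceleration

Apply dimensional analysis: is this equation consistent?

Yes

v (velocity) has dimensions [L T^-1].
t (time) has dimensions [T].
a (acceleration) has dimensions [L T^-2].

Left side: [L T^-1]
Right side: [L T^-1]

Both sides have the same dimensions, so the equation is dimensionally consistent.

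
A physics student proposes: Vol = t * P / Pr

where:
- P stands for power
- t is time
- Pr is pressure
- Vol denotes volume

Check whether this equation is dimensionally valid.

Yes

P (power) has dimensions [L^2 M T^-3].
t (time) has dimensions [T].
Pr (pressure) has dimensions [L^-1 M T^-2].
Vol (volume) has dimensions [L^3].

Left side: [L^3]
Right side: [L^3]

Both sides have the same dimensions, so the equation is dimensionally consistent.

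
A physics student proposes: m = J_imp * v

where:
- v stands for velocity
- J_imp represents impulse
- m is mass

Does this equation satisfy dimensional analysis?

No

v (velocity) has dimensions [L T^-1].
J_imp (impulse) has dimensions [L M T^-1].
m (mass) has dimensions [M].

Left side: [M]
Right side: [L^2 M T^-2]

The two sides have different dimensions, so the equation is NOT dimensionally consistent.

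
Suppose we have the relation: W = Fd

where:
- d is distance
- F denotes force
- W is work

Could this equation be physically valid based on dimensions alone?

Yes

d (distance) has dimensions [L].
F (force) has dimensions [L M T^-2].
W (work) has dimensions [L^2 M T^-2].

Left side: [L^2 M T^-2]
Right side: [L^2 M T^-2]

Both sides have the same dimensions, so the equation is dimensionally consistent.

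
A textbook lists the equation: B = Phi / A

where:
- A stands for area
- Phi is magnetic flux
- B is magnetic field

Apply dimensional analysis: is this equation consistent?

Yes

A (area) has dimensions [L^2].
Phi (magnetic flux) has dimensions [I^-1 L^2 M T^-2].
B (magnetic field) has dimensions [I^-1 M T^-2].

Left side: [I^-1 M T^-2]
Right side: [I^-1 M T^-2]

Both sides have the same dimensions, so the equation is dimensionally consistent.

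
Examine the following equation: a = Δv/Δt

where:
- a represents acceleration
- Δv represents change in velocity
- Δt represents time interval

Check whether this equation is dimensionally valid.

Yes

a (acceleration) has dimensions [L T^-2].
Δv (change in velocity) has dimensions [L T^-1].
Δt (time interval) has dimensions [T].

Left side: [L T^-2]
Right side: [L T^-2]

Both sides have the same dimensions, so the equation is dimensionally consistent.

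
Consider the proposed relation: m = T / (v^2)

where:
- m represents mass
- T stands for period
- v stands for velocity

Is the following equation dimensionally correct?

No

m (mass) has dimensions [M].
T (period) has dimensions [T].
v (velocity) has dimensions [L T^-1].

Left side: [M]
Right side: [L^-2 T^3]

The two sides have different dimensions, so the equation is NOT dimensionally consistent.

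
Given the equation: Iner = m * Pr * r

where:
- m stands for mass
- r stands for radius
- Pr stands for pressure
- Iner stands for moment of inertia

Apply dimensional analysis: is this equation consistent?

No

m (mass) has dimensions [M].
r (radius) has dimensions [L].
Pr (pressure) has dimensions [L^-1 M T^-2].
Iner (moment of inertia) has dimensions [L^2 M].

Left side: [L^2 M]
Right side: [M^2 T^-2]

The two sides have different dimensions, so the equation is NOT dimensionally consistent.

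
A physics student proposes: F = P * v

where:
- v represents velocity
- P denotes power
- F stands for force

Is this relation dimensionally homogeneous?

No

v (velocity) has dimensions [L T^-1].
P (power) has dimensions [L^2 M T^-3].
F (force) has dimensions [L M T^-2].

Left side: [L M T^-2]
Right side: [L^3 M T^-4]

The two sides have different dimensions, so the equation is NOT dimensionally consistent.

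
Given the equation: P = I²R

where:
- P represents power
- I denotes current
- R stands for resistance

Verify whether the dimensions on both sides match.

Yes

P (power) has dimensions [L^2 M T^-3].
I (current) has dimensions [I].
R (resistance) has dimensions [I^-2 L^2 M T^-3].

Left side: [L^2 M T^-3]
Right side: [L^2 M T^-3]

Both sides have the same dimensions, so the equation is dimensionally consistent.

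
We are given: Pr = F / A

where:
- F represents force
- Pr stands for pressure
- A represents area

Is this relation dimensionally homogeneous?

Yes

F (force) has dimensions [L M T^-2].
Pr (pressure) has dimensions [L^-1 M T^-2].
A (area) has dimensions [L^2].

Left side: [L^-1 M T^-2]
Right side: [L^-1 M T^-2]

Both sides have the same dimensions, so the equation is dimensionally consistent.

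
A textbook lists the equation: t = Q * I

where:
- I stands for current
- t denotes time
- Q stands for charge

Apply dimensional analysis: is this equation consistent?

No

I (current) has dimensions [I].
t (time) has dimensions [T].
Q (charge) has dimensions [I T].

Left side: [T]
Right side: [I^2 T]

The two sides have different dimensions, so the equation is NOT dimensionally consistent.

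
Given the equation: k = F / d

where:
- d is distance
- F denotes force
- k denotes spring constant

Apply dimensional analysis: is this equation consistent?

Yes

d (distance) has dimensions [L].
F (force) has dimensions [L M T^-2].
k (spring constant) has dimensions [M T^-2].

Left side: [M T^-2]
Right side: [M T^-2]

Both sides have the same dimensions, so the equation is dimensionally consistent.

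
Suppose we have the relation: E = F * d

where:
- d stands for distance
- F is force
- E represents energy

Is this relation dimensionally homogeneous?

Yes

d (distance) has dimensions [L].
F (force) has dimensions [L M T^-2].
E (energy) has dimensions [L^2 M T^-2].

Left side: [L^2 M T^-2]
Right side: [L^2 M T^-2]

Both sides have the same dimensions, so the equation is dimensionally consistent.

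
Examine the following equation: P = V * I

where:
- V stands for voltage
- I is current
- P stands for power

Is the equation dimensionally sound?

Yes

V (voltage) has dimensions [I^-1 L^2 M T^-3].
I (current) has dimensions [I].
P (power) has dimensions [L^2 M T^-3].

Left side: [L^2 M T^-3]
Right side: [L^2 M T^-3]

Both sides have the same dimensions, so the equation is dimensionally consistent.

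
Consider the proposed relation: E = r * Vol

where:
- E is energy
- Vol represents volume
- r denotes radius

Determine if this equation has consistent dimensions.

No

E (energy) has dimensions [L^2 M T^-2].
Vol (volume) has dimensions [L^3].
r (radius) has dimensions [L].

Left side: [L^2 M T^-2]
Right side: [L^4]

The two sides have different dimensions, so the equation is NOT dimensionally consistent.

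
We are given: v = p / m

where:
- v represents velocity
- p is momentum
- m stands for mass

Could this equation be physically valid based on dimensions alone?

Yes

v (velocity) has dimensions [L T^-1].
p (momentum) has dimensions [L M T^-1].
m (mass) has dimensions [M].

Left side: [L T^-1]
Right side: [L T^-1]

Both sides have the same dimensions, so the equation is dimensionally consistent.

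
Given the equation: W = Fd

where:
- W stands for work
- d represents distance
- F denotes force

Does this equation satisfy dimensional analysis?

Yes

W (work) has dimensions [L^2 M T^-2].
d (distance) has dimensions [L].
F (force) has dimensions [L M T^-2].

Left side: [L^2 M T^-2]
Right side: [L^2 M T^-2]

Both sides have the same dimensions, so the equation is dimensionally consistent.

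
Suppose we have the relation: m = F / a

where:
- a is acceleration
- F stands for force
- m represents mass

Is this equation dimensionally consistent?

Yes

a (acceleration) has dimensions [L T^-2].
F (force) has dimensions [L M T^-2].
m (mass) has dimensions [M].

Left side: [M]
Right side: [M]

Both sides have the same dimensions, so the equation is dimensionally consistent.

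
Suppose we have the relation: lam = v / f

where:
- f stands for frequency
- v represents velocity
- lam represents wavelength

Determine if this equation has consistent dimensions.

Yes

f (frequency) has dimensions [T^-1].
v (velocity) has dimensions [L T^-1].
lam (wavelength) has dimensions [L].

Left side: [L]
Right side: [L]

Both sides have the same dimensions, so the equation is dimensionally consistent.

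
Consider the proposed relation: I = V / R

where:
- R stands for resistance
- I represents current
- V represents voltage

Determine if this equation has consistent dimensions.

Yes

R (resistance) has dimensions [I^-2 L^2 M T^-3].
I (current) has dimensions [I].
V (voltage) has dimensions [I^-1 L^2 M T^-3].

Left side: [I]
Right side: [I]

Both sides have the same dimensions, so the equation is dimensionally consistent.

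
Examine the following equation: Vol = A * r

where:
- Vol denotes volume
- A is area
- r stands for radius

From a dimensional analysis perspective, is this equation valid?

Yes

Vol (volume) has dimensions [L^3].
A (area) has dimensions [L^2].
r (radius) has dimensions [L].

Left side: [L^3]
Right side: [L^3]

Both sides have the same dimensions, so the equation is dimensionally consistent.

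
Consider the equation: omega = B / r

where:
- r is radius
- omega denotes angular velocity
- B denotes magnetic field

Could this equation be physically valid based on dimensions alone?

No

r (radius) has dimensions [L].
omega (angular velocity) has dimensions [T^-1].
B (magnetic field) has dimensions [I^-1 M T^-2].

Left side: [T^-1]
Right side: [I^-1 L^-1 M T^-2]

The two sides have different dimensions, so the equation is NOT dimensionally consistent.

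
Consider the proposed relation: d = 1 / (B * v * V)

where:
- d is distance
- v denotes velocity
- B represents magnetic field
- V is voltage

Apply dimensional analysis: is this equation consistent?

No

d (distance) has dimensions [L].
v (velocity) has dimensions [L T^-1].
B (magnetic field) has dimensions [I^-1 M T^-2].
V (voltage) has dimensions [I^-1 L^2 M T^-3].

Left side: [L]
Right side: [I^2 L^-3 M^-2 T^6]

The two sides have different dimensions, so the equation is NOT dimensionally consistent.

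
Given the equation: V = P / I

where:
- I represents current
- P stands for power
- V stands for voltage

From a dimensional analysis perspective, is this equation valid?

Yes

I (current) has dimensions [I].
P (power) has dimensions [L^2 M T^-3].
V (voltage) has dimensions [I^-1 L^2 M T^-3].

Left side: [I^-1 L^2 M T^-3]
Right side: [I^-1 L^2 M T^-3]

Both sides have the same dimensions, so the equation is dimensionally consistent.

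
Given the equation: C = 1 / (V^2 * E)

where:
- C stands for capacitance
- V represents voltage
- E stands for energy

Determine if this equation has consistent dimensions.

No

C (capacitance) has dimensions [I^2 L^-2 M^-1 T^4].
V (voltage) has dimensions [I^-1 L^2 M T^-3].
E (energy) has dimensions [L^2 M T^-2].

Left side: [I^2 L^-2 M^-1 T^4]
Right side: [I^2 L^-6 M^-3 T^8]

The two sides have different dimensions, so the equation is NOT dimensionally consistent.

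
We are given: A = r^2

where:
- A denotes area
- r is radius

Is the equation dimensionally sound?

Yes

A (area) has dimensions [L^2].
r (radius) has dimensions [L].

Left side: [L^2]
Right side: [L^2]

Both sides have the same dimensions, so the equation is dimensionally consistent.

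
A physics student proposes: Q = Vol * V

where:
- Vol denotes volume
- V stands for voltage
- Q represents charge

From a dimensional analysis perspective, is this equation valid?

No

Vol (volume) has dimensions [L^3].
V (voltage) has dimensions [I^-1 L^2 M T^-3].
Q (charge) has dimensions [I T].

Left side: [I T]
Right side: [I^-1 L^5 M T^-3]

The two sides have different dimensions, so the equation is NOT dimensionally consistent.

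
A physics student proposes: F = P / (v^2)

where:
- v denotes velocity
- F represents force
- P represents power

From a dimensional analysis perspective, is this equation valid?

No

v (velocity) has dimensions [L T^-1].
F (force) has dimensions [L M T^-2].
P (power) has dimensions [L^2 M T^-3].

Left side: [L M T^-2]
Right side: [M T^-1]

The two sides have different dimensions, so the equation is NOT dimensionally consistent.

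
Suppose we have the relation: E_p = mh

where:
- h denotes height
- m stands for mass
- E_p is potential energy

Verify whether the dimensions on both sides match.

No

h (height) has dimensions [L].
m (mass) has dimensions [M].
E_p (potential energy) has dimensions [L^2 M T^-2].

Left side: [L^2 M T^-2]
Right side: [L M]

The two sides have different dimensions, so the equation is NOT dimensionally consistent.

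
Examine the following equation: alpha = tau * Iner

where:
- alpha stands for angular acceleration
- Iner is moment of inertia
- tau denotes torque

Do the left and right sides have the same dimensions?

No

alpha (angular acceleration) has dimensions [T^-2].
Iner (moment of inertia) has dimensions [L^2 M].
tau (torque) has dimensions [L^2 M T^-2].

Left side: [T^-2]
Right side: [L^4 M^2 T^-2]

The two sides have different dimensions, so the equation is NOT dimensionally consistent.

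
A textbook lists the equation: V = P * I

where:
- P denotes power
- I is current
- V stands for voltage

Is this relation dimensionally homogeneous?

No

P (power) has dimensions [L^2 M T^-3].
I (current) has dimensions [I].
V (voltage) has dimensions [I^-1 L^2 M T^-3].

Left side: [I^-1 L^2 M T^-3]
Right side: [I L^2 M T^-3]

The two sides have different dimensions, so the equation is NOT dimensionally consistent.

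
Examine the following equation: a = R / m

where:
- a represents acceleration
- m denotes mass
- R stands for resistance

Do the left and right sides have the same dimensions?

No

a (acceleration) has dimensions [L T^-2].
m (mass) has dimensions [M].
R (resistance) has dimensions [I^-2 L^2 M T^-3].

Left side: [L T^-2]
Right side: [I^-2 L^2 T^-3]

The two sides have different dimensions, so the equation is NOT dimensionally consistent.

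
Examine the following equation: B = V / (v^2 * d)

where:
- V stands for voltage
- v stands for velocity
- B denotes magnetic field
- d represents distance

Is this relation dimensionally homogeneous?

No

V (voltage) has dimensions [I^-1 L^2 M T^-3].
v (velocity) has dimensions [L T^-1].
B (magnetic field) has dimensions [I^-1 M T^-2].
d (distance) has dimensions [L].

Left side: [I^-1 M T^-2]
Right side: [I^-1 L^-1 M T^-1]

The two sides have different dimensions, so the equation is NOT dimensionally consistent.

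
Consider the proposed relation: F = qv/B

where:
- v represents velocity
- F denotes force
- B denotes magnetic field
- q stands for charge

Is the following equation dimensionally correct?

No

v (velocity) has dimensions [L T^-1].
F (force) has dimensions [L M T^-2].
B (magnetic field) has dimensions [I^-1 M T^-2].
q (charge) has dimensions [I T].

Left side: [L M T^-2]
Right side: [I^2 L M^-1 T^2]

The two sides have different dimensions, so the equation is NOT dimensionally consistent.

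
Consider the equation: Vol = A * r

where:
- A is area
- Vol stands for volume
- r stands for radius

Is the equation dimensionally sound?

Yes

A (area) has dimensions [L^2].
Vol (volume) has dimensions [L^3].
r (radius) has dimensions [L].

Left side: [L^3]
Right side: [L^3]

Both sides have the same dimensions, so the equation is dimensionally consistent.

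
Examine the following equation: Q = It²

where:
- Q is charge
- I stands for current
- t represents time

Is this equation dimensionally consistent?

No

Q (charge) has dimensions [I T].
I (current) has dimensions [I].
t (time) has dimensions [T].

Left side: [I T]
Right side: [I T^2]

The two sides have different dimensions, so the equation is NOT dimensionally consistent.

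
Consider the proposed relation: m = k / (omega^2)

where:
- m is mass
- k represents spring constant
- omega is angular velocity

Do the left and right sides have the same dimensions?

Yes

m (mass) has dimensions [M].
k (spring constant) has dimensions [M T^-2].
omega (angular velocity) has dimensions [T^-1].

Left side: [M]
Right side: [M]

Both sides have the same dimensions, so the equation is dimensionally consistent.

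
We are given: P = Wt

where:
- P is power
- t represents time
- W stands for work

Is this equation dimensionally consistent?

No

P (power) has dimensions [L^2 M T^-3].
t (time) has dimensions [T].
W (work) has dimensions [L^2 M T^-2].

Left side: [L^2 M T^-3]
Right side: [L^2 M T^-1]

The two sides have different dimensions, so the equation is NOT dimensionally consistent.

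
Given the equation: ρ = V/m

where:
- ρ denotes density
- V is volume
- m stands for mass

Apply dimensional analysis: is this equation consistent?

No

ρ (density) has dimensions [L^-3 M].
V (volume) has dimensions [L^3].
m (mass) has dimensions [M].

Left side: [L^-3 M]
Right side: [L^3 M^-1]

The two sides have different dimensions, so the equation is NOT dimensionally consistent.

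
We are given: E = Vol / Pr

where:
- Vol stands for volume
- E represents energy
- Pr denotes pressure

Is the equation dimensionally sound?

No

Vol (volume) has dimensions [L^3].
E (energy) has dimensions [L^2 M T^-2].
Pr (pressure) has dimensions [L^-1 M T^-2].

Left side: [L^2 M T^-2]
Right side: [L^4 M^-1 T^2]

The two sides have different dimensions, so the equation is NOT dimensionally consistent.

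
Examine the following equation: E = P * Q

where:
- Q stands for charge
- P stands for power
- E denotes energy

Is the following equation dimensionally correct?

No

Q (charge) has dimensions [I T].
P (power) has dimensions [L^2 M T^-3].
E (energy) has dimensions [L^2 M T^-2].

Left side: [L^2 M T^-2]
Right side: [I L^2 M T^-2]

The two sides have different dimensions, so the equation is NOT dimensionally consistent.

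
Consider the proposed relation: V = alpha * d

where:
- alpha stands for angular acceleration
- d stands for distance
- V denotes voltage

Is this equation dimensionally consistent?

No

alpha (angular acceleration) has dimensions [T^-2].
d (distance) has dimensions [L].
V (voltage) has dimensions [I^-1 L^2 M T^-3].

Left side: [I^-1 L^2 M T^-3]
Right side: [L T^-2]

The two sides have different dimensions, so the equation is NOT dimensionally consistent.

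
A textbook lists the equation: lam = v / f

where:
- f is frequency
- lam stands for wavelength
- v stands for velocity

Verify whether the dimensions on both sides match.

Yes

f (frequency) has dimensions [T^-1].
lam (wavelength) has dimensions [L].
v (velocity) has dimensions [L T^-1].

Left side: [L]
Right side: [L]

Both sides have the same dimensions, so the equation is dimensionally consistent.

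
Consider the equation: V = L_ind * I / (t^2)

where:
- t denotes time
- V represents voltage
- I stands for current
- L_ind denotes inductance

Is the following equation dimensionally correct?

No

t (time) has dimensions [T].
V (voltage) has dimensions [I^-1 L^2 M T^-3].
I (current) has dimensions [I].
L_ind (inductance) has dimensions [I^-2 L^2 M T^-2].

Left side: [I^-1 L^2 M T^-3]
Right side: [I^-1 L^2 M T^-4]

The two sides have different dimensions, so the equation is NOT dimensionally consistent.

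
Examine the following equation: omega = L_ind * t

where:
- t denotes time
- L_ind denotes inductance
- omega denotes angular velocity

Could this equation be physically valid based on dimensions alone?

No

t (time) has dimensions [T].
L_ind (inductance) has dimensions [I^-2 L^2 M T^-2].
omega (angular velocity) has dimensions [T^-1].

Left side: [T^-1]
Right side: [I^-2 L^2 M T^-1]

The two sides have different dimensions, so the equation is NOT dimensionally consistent.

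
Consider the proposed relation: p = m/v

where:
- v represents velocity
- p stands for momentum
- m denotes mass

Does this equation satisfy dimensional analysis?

No

v (velocity) has dimensions [L T^-1].
p (momentum) has dimensions [L M T^-1].
m (mass) has dimensions [M].

Left side: [L M T^-1]
Right side: [L^-1 M T]

The two sides have different dimensions, so the equation is NOT dimensionally consistent.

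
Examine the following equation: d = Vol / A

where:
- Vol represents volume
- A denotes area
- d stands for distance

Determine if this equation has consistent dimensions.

Yes

Vol (volume) has dimensions [L^3].
A (area) has dimensions [L^2].
d (distance) has dimensions [L].

Left side: [L]
Right side: [L]

Both sides have the same dimensions, so the equation is dimensionally consistent.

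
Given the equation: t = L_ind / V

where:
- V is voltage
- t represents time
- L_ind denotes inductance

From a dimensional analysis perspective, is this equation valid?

No

V (voltage) has dimensions [I^-1 L^2 M T^-3].
t (time) has dimensions [T].
L_ind (inductance) has dimensions [I^-2 L^2 M T^-2].

Left side: [T]
Right side: [I^-1 T]

The two sides have different dimensions, so the equation is NOT dimensionally consistent.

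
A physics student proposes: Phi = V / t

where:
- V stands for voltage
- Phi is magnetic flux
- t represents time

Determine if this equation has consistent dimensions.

No

V (voltage) has dimensions [I^-1 L^2 M T^-3].
Phi (magnetic flux) has dimensions [I^-1 L^2 M T^-2].
t (time) has dimensions [T].

Left side: [I^-1 L^2 M T^-2]
Right side: [I^-1 L^2 M T^-4]

The two sides have different dimensions, so the equation is NOT dimensionally consistent.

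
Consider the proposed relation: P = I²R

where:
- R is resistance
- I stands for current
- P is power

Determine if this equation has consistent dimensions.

Yes

R (resistance) has dimensions [I^-2 L^2 M T^-3].
I (current) has dimensions [I].
P (power) has dimensions [L^2 M T^-3].

Left side: [L^2 M T^-3]
Right side: [L^2 M T^-3]

Both sides have the same dimensions, so the equation is dimensionally consistent.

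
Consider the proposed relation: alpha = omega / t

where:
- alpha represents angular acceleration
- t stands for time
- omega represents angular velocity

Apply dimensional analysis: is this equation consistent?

Yes

alpha (angular acceleration) has dimensions [T^-2].
t (time) has dimensions [T].
omega (angular velocity) has dimensions [T^-1].

Left side: [T^-2]
Right side: [T^-2]

Both sides have the same dimensions, so the equation is dimensionally consistent.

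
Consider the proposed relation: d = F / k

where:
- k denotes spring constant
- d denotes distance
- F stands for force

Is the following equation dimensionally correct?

Yes

k (spring constant) has dimensions [M T^-2].
d (distance) has dimensions [L].
F (force) has dimensions [L M T^-2].

Left side: [L]
Right side: [L]

Both sides have the same dimensions, so the equation is dimensionally consistent.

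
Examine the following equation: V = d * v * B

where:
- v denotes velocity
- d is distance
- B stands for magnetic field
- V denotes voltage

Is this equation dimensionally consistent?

Yes

v (velocity) has dimensions [L T^-1].
d (distance) has dimensions [L].
B (magnetic field) has dimensions [I^-1 M T^-2].
V (voltage) has dimensions [I^-1 L^2 M T^-3].

Left side: [I^-1 L^2 M T^-3]
Right side: [I^-1 L^2 M T^-3]

Both sides have the same dimensions, so the equation is dimensionally consistent.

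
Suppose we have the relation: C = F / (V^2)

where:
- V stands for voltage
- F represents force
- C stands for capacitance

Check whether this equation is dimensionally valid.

No

V (voltage) has dimensions [I^-1 L^2 M T^-3].
F (force) has dimensions [L M T^-2].
C (capacitance) has dimensions [I^2 L^-2 M^-1 T^4].

Left side: [I^2 L^-2 M^-1 T^4]
Right side: [I^2 L^-3 M^-1 T^4]

The two sides have different dimensions, so the equation is NOT dimensionally consistent.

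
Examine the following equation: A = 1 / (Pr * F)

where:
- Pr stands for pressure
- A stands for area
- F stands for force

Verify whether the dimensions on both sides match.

No

Pr (pressure) has dimensions [L^-1 M T^-2].
A (area) has dimensions [L^2].
F (force) has dimensions [L M T^-2].

Left side: [L^2]
Right side: [M^-2 T^4]

The two sides have different dimensions, so the equation is NOT dimensionally consistent.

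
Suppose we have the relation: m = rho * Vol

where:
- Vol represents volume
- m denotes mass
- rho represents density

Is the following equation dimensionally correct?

Yes

Vol (volume) has dimensions [L^3].
m (mass) has dimensions [M].
rho (density) has dimensions [L^-3 M].

Left side: [M]
Right side: [M]

Both sides have the same dimensions, so the equation is dimensionally consistent.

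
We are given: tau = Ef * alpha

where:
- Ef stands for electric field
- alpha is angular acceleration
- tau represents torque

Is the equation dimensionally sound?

No

Ef (electric field) has dimensions [I^-1 L M T^-3].
alpha (angular acceleration) has dimensions [T^-2].
tau (torque) has dimensions [L^2 M T^-2].

Left side: [L^2 M T^-2]
Right side: [I^-1 L M T^-5]

The two sides have different dimensions, so the equation is NOT dimensionally consistent.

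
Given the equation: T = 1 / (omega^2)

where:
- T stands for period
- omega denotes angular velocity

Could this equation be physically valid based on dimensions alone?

No

T (period) has dimensions [T].
omega (angular velocity) has dimensions [T^-1].

Left side: [T]
Right side: [T^2]

The two sides have different dimensions, so the equation is NOT dimensionally consistent.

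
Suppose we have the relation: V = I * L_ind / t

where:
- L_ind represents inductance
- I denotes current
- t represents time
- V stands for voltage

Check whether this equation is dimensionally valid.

Yes

L_ind (inductance) has dimensions [I^-2 L^2 M T^-2].
I (current) has dimensions [I].
t (time) has dimensions [T].
V (voltage) has dimensions [I^-1 L^2 M T^-3].

Left side: [I^-1 L^2 M T^-3]
Right side: [I^-1 L^2 M T^-3]

Both sides have the same dimensions, so the equation is dimensionally consistent.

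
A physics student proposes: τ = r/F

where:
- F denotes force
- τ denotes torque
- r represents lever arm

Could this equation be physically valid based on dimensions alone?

No

F (force) has dimensions [L M T^-2].
τ (torque) has dimensions [L^2 M T^-2].
r (lever arm) has dimensions [L].

Left side: [L^2 M T^-2]
Right side: [M^-1 T^2]

The two sides have different dimensions, so the equation is NOT dimensionally consistent.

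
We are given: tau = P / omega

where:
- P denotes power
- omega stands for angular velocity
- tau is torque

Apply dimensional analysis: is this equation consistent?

Yes

P (power) has dimensions [L^2 M T^-3].
omega (angular velocity) has dimensions [T^-1].
tau (torque) has dimensions [L^2 M T^-2].

Left side: [L^2 M T^-2]
Right side: [L^2 M T^-2]

Both sides have the same dimensions, so the equation is dimensionally consistent.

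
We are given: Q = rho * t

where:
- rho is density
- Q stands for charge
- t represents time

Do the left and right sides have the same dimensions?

No

rho (density) has dimensions [L^-3 M].
Q (charge) has dimensions [I T].
t (time) has dimensions [T].

Left side: [I T]
Right side: [L^-3 M T]

The two sides have different dimensions, so the equation is NOT dimensionally consistent.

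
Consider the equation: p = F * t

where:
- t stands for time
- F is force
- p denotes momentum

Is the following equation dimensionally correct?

Yes

t (time) has dimensions [T].
F (force) has dimensions [L M T^-2].
p (momentum) has dimensions [L M T^-1].

Left side: [L M T^-1]
Right side: [L M T^-1]

Both sides have the same dimensions, so the equation is dimensionally consistent.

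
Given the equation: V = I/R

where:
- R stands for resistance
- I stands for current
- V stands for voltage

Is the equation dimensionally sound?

No

R (resistance) has dimensions [I^-2 L^2 M T^-3].
I (current) has dimensions [I].
V (voltage) has dimensions [I^-1 L^2 M T^-3].

Left side: [I^-1 L^2 M T^-3]
Right side: [I^3 L^-2 M^-1 T^3]

The two sides have different dimensions, so the equation is NOT dimensionally consistent.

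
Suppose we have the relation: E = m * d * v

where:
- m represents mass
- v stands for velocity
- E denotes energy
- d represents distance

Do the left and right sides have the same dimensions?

No

m (mass) has dimensions [M].
v (velocity) has dimensions [L T^-1].
E (energy) has dimensions [L^2 M T^-2].
d (distance) has dimensions [L].

Left side: [L^2 M T^-2]
Right side: [L^2 M T^-1]

The two sides have different dimensions, so the equation is NOT dimensionally consistent.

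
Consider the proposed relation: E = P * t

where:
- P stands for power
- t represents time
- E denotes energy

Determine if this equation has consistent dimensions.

Yes

P (power) has dimensions [L^2 M T^-3].
t (time) has dimensions [T].
E (energy) has dimensions [L^2 M T^-2].

Left side: [L^2 M T^-2]
Right side: [L^2 M T^-2]

Both sides have the same dimensions, so the equation is dimensionally consistent.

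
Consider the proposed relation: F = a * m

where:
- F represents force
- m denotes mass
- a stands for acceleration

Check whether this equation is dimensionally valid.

Yes

F (force) has dimensions [L M T^-2].
m (mass) has dimensions [M].
a (acceleration) has dimensions [L T^-2].

Left side: [L M T^-2]
Right side: [L M T^-2]

Both sides have the same dimensions, so the equation is dimensionally consistent.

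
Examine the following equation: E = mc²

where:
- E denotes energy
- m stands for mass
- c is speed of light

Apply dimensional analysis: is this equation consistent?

Yes

E (energy) has dimensions [L^2 M T^-2].
m (mass) has dimensions [M].
c (speed of light) has dimensions [L T^-1].

Left side: [L^2 M T^-2]
Right side: [L^2 M T^-2]

Both sides have the same dimensions, so the equation is dimensionally consistent.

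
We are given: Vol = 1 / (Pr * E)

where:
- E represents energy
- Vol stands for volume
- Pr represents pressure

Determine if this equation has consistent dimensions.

No

E (energy) has dimensions [L^2 M T^-2].
Vol (volume) has dimensions [L^3].
Pr (pressure) has dimensions [L^-1 M T^-2].

Left side: [L^3]
Right side: [L^-1 M^-2 T^4]

The two sides have different dimensions, so the equation is NOT dimensionally consistent.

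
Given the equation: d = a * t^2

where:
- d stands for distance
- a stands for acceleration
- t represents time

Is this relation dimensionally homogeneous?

Yes

d (distance) has dimensions [L].
a (acceleration) has dimensions [L T^-2].
t (time) has dimensions [T].

Left side: [L]
Right side: [L]

Both sides have the same dimensions, so the equation is dimensionally consistent.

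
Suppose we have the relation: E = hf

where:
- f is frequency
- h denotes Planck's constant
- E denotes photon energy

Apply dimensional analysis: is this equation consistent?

Yes

f (frequency) has dimensions [T^-1].
h (Planck's constant) has dimensions [L^2 M T^-1].
E (photon energy) has dimensions [L^2 M T^-2].

Left side: [L^2 M T^-2]
Right side: [L^2 M T^-2]

Both sides have the same dimensions, so the equation is dimensionally consistent.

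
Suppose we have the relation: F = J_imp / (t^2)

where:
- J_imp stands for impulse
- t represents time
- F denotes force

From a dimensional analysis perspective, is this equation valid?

No

J_imp (impulse) has dimensions [L M T^-1].
t (time) has dimensions [T].
F (force) has dimensions [L M T^-2].

Left side: [L M T^-2]
Right side: [L M T^-3]

The two sides have different dimensions, so the equation is NOT dimensionally consistent.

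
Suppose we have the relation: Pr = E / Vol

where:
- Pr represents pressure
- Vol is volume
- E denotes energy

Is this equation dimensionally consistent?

Yes

Pr (pressure) has dimensions [L^-1 M T^-2].
Vol (volume) has dimensions [L^3].
E (energy) has dimensions [L^2 M T^-2].

Left side: [L^-1 M T^-2]
Right side: [L^-1 M T^-2]

Both sides have the same dimensions, so the equation is dimensionally consistent.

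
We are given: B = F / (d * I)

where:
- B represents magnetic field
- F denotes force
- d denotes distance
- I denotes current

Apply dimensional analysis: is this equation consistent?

Yes

B (magnetic field) has dimensions [I^-1 M T^-2].
F (force) has dimensions [L M T^-2].
d (distance) has dimensions [L].
I (current) has dimensions [I].

Left side: [I^-1 M T^-2]
Right side: [I^-1 M T^-2]

Both sides have the same dimensions, so the equation is dimensionally consistent.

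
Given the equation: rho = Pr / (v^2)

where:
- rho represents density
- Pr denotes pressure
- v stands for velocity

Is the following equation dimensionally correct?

Yes

rho (density) has dimensions [L^-3 M].
Pr (pressure) has dimensions [L^-1 M T^-2].
v (velocity) has dimensions [L T^-1].

Left side: [L^-3 M]
Right side: [L^-3 M]

Both sides have the same dimensions, so the equation is dimensionally consistent.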